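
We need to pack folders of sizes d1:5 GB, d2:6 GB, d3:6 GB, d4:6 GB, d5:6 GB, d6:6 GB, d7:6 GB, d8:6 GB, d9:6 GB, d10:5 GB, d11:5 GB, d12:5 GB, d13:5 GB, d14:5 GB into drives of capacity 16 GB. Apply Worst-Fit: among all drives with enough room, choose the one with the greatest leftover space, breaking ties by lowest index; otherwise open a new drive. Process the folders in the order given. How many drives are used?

6

drive 1: place d1 (5 GB), 11 GB left
drive 1: place d2 (6 GB), 5 GB left
drive 2: place d3 (6 GB), 10 GB left
drive 2: place d4 (6 GB), 4 GB left
drive 3: place d5 (6 GB), 10 GB left
drive 3: place d6 (6 GB), 4 GB left
drive 4: place d7 (6 GB), 10 GB left
drive 4: place d8 (6 GB), 4 GB left
drive 5: place d9 (6 GB), 10 GB left
drive 5: place d10 (5 GB), 5 GB left
drive 1: place d11 (5 GB), 0 GB left
drive 5: place d12 (5 GB), 0 GB left
drive 6: place d13 (5 GB), 11 GB left
drive 6: place d14 (5 GB), 6 GB left
Final drives: [5,6,5] [6,6] [6,6] [6,6] [6,5,5] [5,5].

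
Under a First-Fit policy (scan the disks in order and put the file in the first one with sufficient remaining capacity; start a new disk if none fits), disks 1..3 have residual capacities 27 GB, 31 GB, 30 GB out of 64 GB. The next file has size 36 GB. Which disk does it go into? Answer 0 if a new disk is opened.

No disk has ≥ 36 GB free, so a new disk is opened.

0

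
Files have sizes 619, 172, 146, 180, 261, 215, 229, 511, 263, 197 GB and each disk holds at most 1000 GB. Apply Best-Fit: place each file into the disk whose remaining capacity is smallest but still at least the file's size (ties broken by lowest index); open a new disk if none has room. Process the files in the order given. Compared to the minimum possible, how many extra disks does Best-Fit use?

0

Best-Fit: [619,172,146] [180,261,215,229] [511,263,197] → 3 disks.
Total size 2793 GB; any packing needs at least ⌈2793/1000⌉ = 3 disks.
So 3 is already optimal.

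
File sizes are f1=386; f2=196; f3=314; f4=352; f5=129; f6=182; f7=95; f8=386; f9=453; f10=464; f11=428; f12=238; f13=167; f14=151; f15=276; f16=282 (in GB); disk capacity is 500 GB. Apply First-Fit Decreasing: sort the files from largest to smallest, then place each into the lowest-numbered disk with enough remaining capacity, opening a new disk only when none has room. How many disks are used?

Sorted descending: 464, 453, 428, 386, 386, 352, 314, 282, 276, 238, 196, 182, 167, 151, 129, 95.
Put 464 GB in disk 1; 36 GB remain.
Put 453 GB in disk 2; 47 GB remain.
Put 428 GB in disk 3; 72 GB remain.
Put 386 GB in disk 4; 114 GB remain.
Put 386 GB in disk 5; 114 GB remain.
Put 352 GB in disk 6; 148 GB remain.
Put 314 GB in disk 7; 186 GB remain.
Put 282 GB in disk 8; 218 GB remain.
Put 276 GB in disk 9; 224 GB remain.
Put 238 GB in disk 10; 262 GB remain.
Put 196 GB in disk 8; 22 GB remain.
Put 182 GB in disk 7; 4 GB remain.
Put 167 GB in disk 9; 57 GB remain.
Put 151 GB in disk 10; 111 GB remain.
Put 129 GB in disk 6; 19 GB remain.
Put 95 GB in disk 4; 19 GB remain.
Final disks: [464] [453] [428] [386,95] [386] [352,129] [314,182] [282,196] [276,167] [238,151].

10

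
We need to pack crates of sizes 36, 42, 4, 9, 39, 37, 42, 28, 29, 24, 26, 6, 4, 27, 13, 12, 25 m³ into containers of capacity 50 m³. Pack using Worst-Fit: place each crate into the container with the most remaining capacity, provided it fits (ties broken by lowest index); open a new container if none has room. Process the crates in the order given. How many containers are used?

Put 36 m³ in container 1; 14 m³ remain.
Put 42 m³ in container 2; 8 m³ remain.
Put 4 m³ in container 1; 10 m³ remain.
Put 9 m³ in container 1; 1 m³ remain.
Put 39 m³ in container 3; 11 m³ remain.
Put 37 m³ in container 4; 13 m³ remain.
Put 42 m³ in container 5; 8 m³ remain.
Put 28 m³ in container 6; 22 m³ remain.
Put 29 m³ in container 7; 21 m³ remain.
Put 24 m³ in container 8; 26 m³ remain.
Put 26 m³ in container 8; 0 m³ remain.
Put 6 m³ in container 6; 16 m³ remain.
Put 4 m³ in container 7; 17 m³ remain.
Put 27 m³ in container 9; 23 m³ remain.
Put 13 m³ in container 9; 10 m³ remain.
Put 12 m³ in container 7; 5 m³ remain.
Put 25 m³ in container 10; 25 m³ remain.

10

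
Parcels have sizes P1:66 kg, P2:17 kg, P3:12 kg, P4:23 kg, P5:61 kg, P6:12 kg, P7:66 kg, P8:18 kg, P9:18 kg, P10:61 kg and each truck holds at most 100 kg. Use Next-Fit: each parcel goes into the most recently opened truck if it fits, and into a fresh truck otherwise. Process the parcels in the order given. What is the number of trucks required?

4

P1 (66 kg) → truck 1 (remaining 34 kg)
P2 (17 kg) → truck 1 (remaining 17 kg)
P3 (12 kg) → truck 1 (remaining 5 kg)
P4 (23 kg) → truck 2 (remaining 77 kg)
P5 (61 kg) → truck 2 (remaining 16 kg)
P6 (12 kg) → truck 2 (remaining 4 kg)
P7 (66 kg) → truck 3 (remaining 34 kg)
P8 (18 kg) → truck 3 (remaining 16 kg)
P9 (18 kg) → truck 4 (remaining 82 kg)
P10 (61 kg) → truck 4 (remaining 21 kg)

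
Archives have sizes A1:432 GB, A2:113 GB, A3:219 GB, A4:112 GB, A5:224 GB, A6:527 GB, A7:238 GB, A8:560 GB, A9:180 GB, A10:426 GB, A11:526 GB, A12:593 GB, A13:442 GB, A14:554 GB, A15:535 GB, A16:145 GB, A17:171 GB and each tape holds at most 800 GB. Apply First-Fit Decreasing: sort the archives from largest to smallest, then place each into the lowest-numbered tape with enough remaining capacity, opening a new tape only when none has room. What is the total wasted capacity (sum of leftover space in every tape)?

Sorted descending: 593, 560, 554, 535, 527, 526, 442, 432, 426, 238, 224, 219, 180, 171, 145, 113, 112.
Put 593 GB in tape 1; 207 GB remain.
Put 560 GB in tape 2; 240 GB remain.
Put 554 GB in tape 3; 246 GB remain.
Put 535 GB in tape 4; 265 GB remain.
Put 527 GB in tape 5; 273 GB remain.
Put 526 GB in tape 6; 274 GB remain.
Put 442 GB in tape 7; 358 GB remain.
Put 432 GB in tape 8; 368 GB remain.
Put 426 GB in tape 9; 374 GB remain.
Put 238 GB in tape 2; 2 GB remain.
Put 224 GB in tape 3; 22 GB remain.
Put 219 GB in tape 4; 46 GB remain.
Put 180 GB in tape 1; 27 GB remain.
Put 171 GB in tape 5; 102 GB remain.
Put 145 GB in tape 6; 129 GB remain.
Put 113 GB in tape 6; 16 GB remain.
Put 112 GB in tape 7; 246 GB remain.
9 tapes × 800 GB = 7200 GB; used 5997 GB; unused 1203 GB.

1203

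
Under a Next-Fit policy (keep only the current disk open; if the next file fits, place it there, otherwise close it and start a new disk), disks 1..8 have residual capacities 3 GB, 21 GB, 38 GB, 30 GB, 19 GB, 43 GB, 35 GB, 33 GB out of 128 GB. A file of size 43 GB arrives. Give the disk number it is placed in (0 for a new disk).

Next-Fit only looks at disk 8, which has 33 GB free.
43 GB does not fit, so a new disk is opened.

0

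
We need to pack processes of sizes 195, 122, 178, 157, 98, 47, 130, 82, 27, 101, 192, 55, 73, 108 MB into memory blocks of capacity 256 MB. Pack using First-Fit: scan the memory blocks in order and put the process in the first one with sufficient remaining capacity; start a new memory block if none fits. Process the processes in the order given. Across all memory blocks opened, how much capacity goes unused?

227

memory block 1: place 195 MB, 61 MB left
memory block 2: place 122 MB, 134 MB left
memory block 3: place 178 MB, 78 MB left
memory block 4: place 157 MB, 99 MB left
memory block 2: place 98 MB, 36 MB left
memory block 1: place 47 MB, 14 MB left
memory block 5: place 130 MB, 126 MB left
memory block 4: place 82 MB, 17 MB left
memory block 2: place 27 MB, 9 MB left
memory block 5: place 101 MB, 25 MB left
memory block 6: place 192 MB, 64 MB left
memory block 3: place 55 MB, 23 MB left
memory block 7: place 73 MB, 183 MB left
memory block 7: place 108 MB, 75 MB left
7 memory blocks × 256 MB = 1792 MB; used 1565 MB; unused 227 MB.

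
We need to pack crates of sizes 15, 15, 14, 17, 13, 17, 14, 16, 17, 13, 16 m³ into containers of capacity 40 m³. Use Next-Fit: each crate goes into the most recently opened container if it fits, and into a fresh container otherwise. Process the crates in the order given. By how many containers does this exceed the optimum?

1

Next-Fit: [15,15] [14,17] [13,17] [14,16] [17,13] [16] → 6 containers.
Total size 167 m³; any packing needs at least ⌈167/40⌉ = 5 containers.
An optimal packing achieves that bound: [17,17] [17,16] [16,15] [15,14] [14,13,13] → 5 containers.
Excess: 6 − 5 = 1.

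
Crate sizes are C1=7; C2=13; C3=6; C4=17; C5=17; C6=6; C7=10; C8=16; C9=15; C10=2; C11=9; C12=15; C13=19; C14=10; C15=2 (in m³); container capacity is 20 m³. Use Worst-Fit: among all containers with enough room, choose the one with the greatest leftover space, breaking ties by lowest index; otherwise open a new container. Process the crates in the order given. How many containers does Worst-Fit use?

10

Put C1 (7 m³) in container 1; 13 m³ remain.
Put C2 (13 m³) in container 1; 0 m³ remain.
Put C3 (6 m³) in container 2; 14 m³ remain.
Put C4 (17 m³) in container 3; 3 m³ remain.
Put C5 (17 m³) in container 4; 3 m³ remain.
Put C6 (6 m³) in container 2; 8 m³ remain.
Put C7 (10 m³) in container 5; 10 m³ remain.
Put C8 (16 m³) in container 6; 4 m³ remain.
Put C9 (15 m³) in container 7; 5 m³ remain.
Put C10 (2 m³) in container 5; 8 m³ remain.
Put C11 (9 m³) in container 8; 11 m³ remain.
Put C12 (15 m³) in container 9; 5 m³ remain.
Put C13 (19 m³) in container 10; 1 m³ remain.
Put C14 (10 m³) in container 8; 1 m³ remain.
Put C15 (2 m³) in container 2; 6 m³ remain.
Final containers: [7,13] [6,6,2] [17] [17] [10,2] [16] [15] [9,10] [15] [19].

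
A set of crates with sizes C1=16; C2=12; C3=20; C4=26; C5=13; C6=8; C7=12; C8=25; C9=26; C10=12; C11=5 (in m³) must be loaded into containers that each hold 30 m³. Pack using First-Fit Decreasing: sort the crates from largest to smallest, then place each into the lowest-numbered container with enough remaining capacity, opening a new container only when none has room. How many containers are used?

Sorted descending: 26, 26, 25, 20, 16, 13, 12, 12, 12, 8, 5.
26 m³ → container 1 (remaining 4 m³)
26 m³ → container 2 (remaining 4 m³)
25 m³ → container 3 (remaining 5 m³)
20 m³ → container 4 (remaining 10 m³)
16 m³ → container 5 (remaining 14 m³)
13 m³ → container 5 (remaining 1 m³)
12 m³ → container 6 (remaining 18 m³)
12 m³ → container 6 (remaining 6 m³)
12 m³ → container 7 (remaining 18 m³)
8 m³ → container 4 (remaining 2 m³)
5 m³ → container 3 (remaining 0 m³)

7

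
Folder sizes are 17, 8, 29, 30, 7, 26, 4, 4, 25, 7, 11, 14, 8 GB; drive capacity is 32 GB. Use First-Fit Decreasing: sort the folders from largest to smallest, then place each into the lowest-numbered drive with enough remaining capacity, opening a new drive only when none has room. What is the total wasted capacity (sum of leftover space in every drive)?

34

Sorted descending: 30, 29, 26, 25, 17, 14, 11, 8, 8, 7, 7, 4, 4.
Put 30 GB in drive 1; 2 GB remain.
Put 29 GB in drive 2; 3 GB remain.
Put 26 GB in drive 3; 6 GB remain.
Put 25 GB in drive 4; 7 GB remain.
Put 17 GB in drive 5; 15 GB remain.
Put 14 GB in drive 5; 1 GB remain.
Put 11 GB in drive 6; 21 GB remain.
Put 8 GB in drive 6; 13 GB remain.
Put 8 GB in drive 6; 5 GB remain.
Put 7 GB in drive 4; 0 GB remain.
Put 7 GB in drive 7; 25 GB remain.
Put 4 GB in drive 3; 2 GB remain.
Put 4 GB in drive 6; 1 GB remain.
7 drives × 32 GB = 224 GB; used 190 GB; unused 34 GB.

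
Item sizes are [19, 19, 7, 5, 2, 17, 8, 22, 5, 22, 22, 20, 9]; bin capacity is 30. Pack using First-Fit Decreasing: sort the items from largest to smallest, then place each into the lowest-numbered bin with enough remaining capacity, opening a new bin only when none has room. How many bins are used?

7

Sorted descending: 22, 22, 22, 20, 19, 19, 17, 9, 8, 7, 5, 5, 2.
Put 22 in bin 1; 8 remain.
Put 22 in bin 2; 8 remain.
Put 22 in bin 3; 8 remain.
Put 20 in bin 4; 10 remain.
Put 19 in bin 5; 11 remain.
Put 19 in bin 6; 11 remain.
Put 17 in bin 7; 13 remain.
Put 9 in bin 4; 1 remain.
Put 8 in bin 1; 0 remain.
Put 7 in bin 2; 1 remain.
Put 5 in bin 3; 3 remain.
Put 5 in bin 5; 6 remain.
Put 2 in bin 3; 1 remain.
Final bins: [22,8] [22,7] [22,5,2] [20,9] [19,5] [19] [17].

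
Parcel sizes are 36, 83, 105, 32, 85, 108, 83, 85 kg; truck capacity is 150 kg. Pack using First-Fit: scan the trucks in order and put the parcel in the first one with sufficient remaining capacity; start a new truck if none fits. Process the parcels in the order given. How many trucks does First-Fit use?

36 kg → truck 1 (remaining 114 kg)
83 kg → truck 1 (remaining 31 kg)
105 kg → truck 2 (remaining 45 kg)
32 kg → truck 2 (remaining 13 kg)
85 kg → truck 3 (remaining 65 kg)
108 kg → truck 4 (remaining 42 kg)
83 kg → truck 5 (remaining 67 kg)
85 kg → truck 6 (remaining 65 kg)

6 trucks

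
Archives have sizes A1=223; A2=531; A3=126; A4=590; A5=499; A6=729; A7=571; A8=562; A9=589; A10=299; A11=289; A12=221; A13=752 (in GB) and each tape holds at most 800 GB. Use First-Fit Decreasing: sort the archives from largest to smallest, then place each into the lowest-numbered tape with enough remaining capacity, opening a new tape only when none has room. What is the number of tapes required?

9 tapes

Sorted descending: 752, 729, 590, 589, 571, 562, 531, 499, 299, 289, 223, 221, 126.
Put 752 GB in tape 1; 48 GB remain.
Put 729 GB in tape 2; 71 GB remain.
Put 590 GB in tape 3; 210 GB remain.
Put 589 GB in tape 4; 211 GB remain.
Put 571 GB in tape 5; 229 GB remain.
Put 562 GB in tape 6; 238 GB remain.
Put 531 GB in tape 7; 269 GB remain.
Put 499 GB in tape 8; 301 GB remain.
Put 299 GB in tape 8; 2 GB remain.
Put 289 GB in tape 9; 511 GB remain.
Put 223 GB in tape 5; 6 GB remain.
Put 221 GB in tape 6; 17 GB remain.
Put 126 GB in tape 3; 84 GB remain.
Final tapes: [752] [729] [590,126] [589] [571,223] [562,221] [531] [499,299] [289].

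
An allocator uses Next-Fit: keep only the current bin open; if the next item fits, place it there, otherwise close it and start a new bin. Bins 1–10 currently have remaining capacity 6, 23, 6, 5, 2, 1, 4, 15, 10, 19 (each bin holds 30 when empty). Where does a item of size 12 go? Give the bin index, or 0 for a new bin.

10

Next-Fit only looks at bin 10, which has 19 free.
12 fits there.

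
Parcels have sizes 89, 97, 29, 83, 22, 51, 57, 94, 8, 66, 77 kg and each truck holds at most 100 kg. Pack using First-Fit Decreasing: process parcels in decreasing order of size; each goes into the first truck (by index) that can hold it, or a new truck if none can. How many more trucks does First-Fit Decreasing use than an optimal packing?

0

First-Fit Decreasing: [97] [94] [89,8] [83] [77,22] [66,29] [57] [51] → 8 trucks.
8 parcels exceed 50 kg (half the capacity), and no two of those can share a truck, so at least 8 trucks are needed.
So 8 is already optimal.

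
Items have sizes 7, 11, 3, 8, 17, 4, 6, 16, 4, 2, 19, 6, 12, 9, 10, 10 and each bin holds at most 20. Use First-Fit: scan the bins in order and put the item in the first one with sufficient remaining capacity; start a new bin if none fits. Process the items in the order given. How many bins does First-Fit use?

Put 7 in bin 1; 13 remain.
Put 11 in bin 1; 2 remain.
Put 3 in bin 2; 17 remain.
Put 8 in bin 2; 9 remain.
Put 17 in bin 3; 3 remain.
Put 4 in bin 2; 5 remain.
Put 6 in bin 4; 14 remain.
Put 16 in bin 5; 4 remain.
Put 4 in bin 2; 1 remain.
Put 2 in bin 1; 0 remain.
Put 19 in bin 6; 1 remain.
Put 6 in bin 4; 8 remain.
Put 12 in bin 7; 8 remain.
Put 9 in bin 8; 11 remain.
Put 10 in bin 8; 1 remain.
Put 10 in bin 9; 10 remain.
Final bins: [7,11,2] [3,8,4,4] [17] [6,6] [16] [19] [12] [9,10] [10].

9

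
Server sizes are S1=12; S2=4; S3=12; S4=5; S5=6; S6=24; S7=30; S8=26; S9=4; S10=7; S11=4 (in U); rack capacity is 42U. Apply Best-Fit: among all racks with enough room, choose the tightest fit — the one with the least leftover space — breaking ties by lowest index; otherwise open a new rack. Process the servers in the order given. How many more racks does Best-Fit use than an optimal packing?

Best-Fit: [12,4,12,5,6] [24] [30,4,7] [26,4] → 4 racks.
Total size 134U; any packing needs at least ⌈134/42⌉ = 4 racks.
So 4 is already optimal.

0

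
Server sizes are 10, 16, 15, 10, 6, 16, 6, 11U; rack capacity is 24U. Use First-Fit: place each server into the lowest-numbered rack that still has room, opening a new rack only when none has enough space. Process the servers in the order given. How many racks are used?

5 racks

10U → rack 1 (remaining 14U)
16U → rack 2 (remaining 8U)
15U → rack 3 (remaining 9U)
10U → rack 1 (remaining 4U)
6U → rack 2 (remaining 2U)
16U → rack 4 (remaining 8U)
6U → rack 3 (remaining 3U)
11U → rack 5 (remaining 13U)
Final racks: [10,10] [16,6] [15,6] [16] [11].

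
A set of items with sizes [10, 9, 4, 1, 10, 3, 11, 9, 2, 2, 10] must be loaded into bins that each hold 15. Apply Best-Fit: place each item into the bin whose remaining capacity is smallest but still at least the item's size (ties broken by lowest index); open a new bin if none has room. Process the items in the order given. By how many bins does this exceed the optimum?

Best-Fit: [10,4,1] [9] [10,3,2] [11,2] [9] [10] → 6 bins.
6 items exceed 7.5 (half the capacity), and no two of those can share a bin, so at least 6 bins are needed.
So 6 is already optimal.

0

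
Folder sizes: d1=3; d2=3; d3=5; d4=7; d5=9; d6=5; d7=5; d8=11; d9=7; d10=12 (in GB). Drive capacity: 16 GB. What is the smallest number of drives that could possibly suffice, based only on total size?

Total size = 3 + 3 + 5 + 7 + 9 + 5 + 5 + 11 + 7 + 12 = 67 GB.
⌈67 / 16⌉ = 5.

5 drives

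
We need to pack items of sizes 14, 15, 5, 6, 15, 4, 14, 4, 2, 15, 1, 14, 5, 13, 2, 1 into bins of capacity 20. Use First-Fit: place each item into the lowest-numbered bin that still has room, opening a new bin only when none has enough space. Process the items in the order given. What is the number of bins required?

14 → bin 1 (remaining 6)
15 → bin 2 (remaining 5)
5 → bin 1 (remaining 1)
6 → bin 3 (remaining 14)
15 → bin 4 (remaining 5)
4 → bin 2 (remaining 1)
14 → bin 3 (remaining 0)
4 → bin 4 (remaining 1)
2 → bin 5 (remaining 18)
15 → bin 5 (remaining 3)
1 → bin 1 (remaining 0)
14 → bin 6 (remaining 6)
5 → bin 6 (remaining 1)
13 → bin 7 (remaining 7)
2 → bin 5 (remaining 1)
1 → bin 2 (remaining 0)
Final bins: [14,5,1] [15,4,1] [6,14] [15,4] [2,15,2] [14,5] [13].

7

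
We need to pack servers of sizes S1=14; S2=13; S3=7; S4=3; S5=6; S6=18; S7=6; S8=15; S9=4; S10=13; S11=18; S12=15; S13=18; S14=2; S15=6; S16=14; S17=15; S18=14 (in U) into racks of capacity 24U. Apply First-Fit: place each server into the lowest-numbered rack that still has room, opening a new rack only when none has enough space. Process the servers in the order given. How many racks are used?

rack 1: place S1 (14U), 10U left
rack 2: place S2 (13U), 11U left
rack 1: place S3 (7U), 3U left
rack 1: place S4 (3U), 0U left
rack 2: place S5 (6U), 5U left
rack 3: place S6 (18U), 6U left
rack 3: place S7 (6U), 0U left
rack 4: place S8 (15U), 9U left
rack 2: place S9 (4U), 1U left
rack 5: place S10 (13U), 11U left
rack 6: place S11 (18U), 6U left
rack 7: place S12 (15U), 9U left
rack 8: place S13 (18U), 6U left
rack 4: place S14 (2U), 7U left
rack 4: place S15 (6U), 1U left
rack 9: place S16 (14U), 10U left
rack 10: place S17 (15U), 9U left
rack 11: place S18 (14U), 10U left

11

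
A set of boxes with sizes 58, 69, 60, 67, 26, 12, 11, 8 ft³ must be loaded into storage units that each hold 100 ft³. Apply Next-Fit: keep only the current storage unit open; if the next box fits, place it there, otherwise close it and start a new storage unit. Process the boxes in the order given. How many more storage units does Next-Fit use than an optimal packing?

1

Next-Fit: [58] [69] [60] [67,26] [12,11,8] → 5 storage units.
Total size 311 ft³; any packing needs at least ⌈311/100⌉ = 4 storage units.
An optimal packing achieves that bound: [69,26] [67,12,11,8] [60] [58] → 4 storage units.
Excess: 5 − 4 = 1.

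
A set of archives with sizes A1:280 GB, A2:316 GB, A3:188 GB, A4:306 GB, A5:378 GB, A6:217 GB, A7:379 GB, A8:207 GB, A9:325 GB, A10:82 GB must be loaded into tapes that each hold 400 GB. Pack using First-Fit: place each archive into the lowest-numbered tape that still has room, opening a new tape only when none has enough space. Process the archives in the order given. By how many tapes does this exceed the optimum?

First-Fit: [280,82] [316] [188,207] [306] [378] [217] [379] [325] → 8 tapes.
8 archives exceed 200 GB (half the capacity), and no two of those can share a tape, so at least 8 tapes are needed.
So 8 is already optimal.

0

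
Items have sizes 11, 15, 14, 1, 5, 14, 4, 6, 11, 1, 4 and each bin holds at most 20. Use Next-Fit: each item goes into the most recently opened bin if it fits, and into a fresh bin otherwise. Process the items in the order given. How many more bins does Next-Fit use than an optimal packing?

Next-Fit: [11] [15] [14,1,5] [14,4] [6,11,1] [4] → 6 bins.
Total size 86; any packing needs at least ⌈86/20⌉ = 5 bins.
An optimal packing achieves that bound: [15,5] [14,6] [14,4,1,1] [11,4] [11] → 5 bins.
Excess: 6 − 5 = 1.

1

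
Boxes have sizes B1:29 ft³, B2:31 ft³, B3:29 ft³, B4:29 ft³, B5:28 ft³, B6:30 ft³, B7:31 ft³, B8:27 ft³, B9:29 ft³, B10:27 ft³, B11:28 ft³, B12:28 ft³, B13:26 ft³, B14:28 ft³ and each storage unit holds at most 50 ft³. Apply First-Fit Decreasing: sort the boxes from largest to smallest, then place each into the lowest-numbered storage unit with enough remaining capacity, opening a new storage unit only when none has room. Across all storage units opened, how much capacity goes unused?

Sorted descending: 31, 31, 30, 29, 29, 29, 29, 28, 28, 28, 28, 27, 27, 26.
storage unit 1: place 31 ft³, 19 ft³ left
storage unit 2: place 31 ft³, 19 ft³ left
storage unit 3: place 30 ft³, 20 ft³ left
storage unit 4: place 29 ft³, 21 ft³ left
storage unit 5: place 29 ft³, 21 ft³ left
storage unit 6: place 29 ft³, 21 ft³ left
storage unit 7: place 29 ft³, 21 ft³ left
storage unit 8: place 28 ft³, 22 ft³ left
storage unit 9: place 28 ft³, 22 ft³ left
storage unit 10: place 28 ft³, 22 ft³ left
storage unit 11: place 28 ft³, 22 ft³ left
storage unit 12: place 27 ft³, 23 ft³ left
storage unit 13: place 27 ft³, 23 ft³ left
storage unit 14: place 26 ft³, 24 ft³ left
14 storage units × 50 ft³ = 700 ft³; used 400 ft³; unused 300 ft³.

300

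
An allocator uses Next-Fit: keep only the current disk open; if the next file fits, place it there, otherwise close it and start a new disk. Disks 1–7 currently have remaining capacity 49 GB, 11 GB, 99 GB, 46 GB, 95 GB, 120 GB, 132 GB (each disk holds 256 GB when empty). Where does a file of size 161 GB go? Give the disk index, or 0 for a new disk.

0

Next-Fit only looks at disk 7, which has 132 GB free.
161 GB does not fit, so a new disk is opened.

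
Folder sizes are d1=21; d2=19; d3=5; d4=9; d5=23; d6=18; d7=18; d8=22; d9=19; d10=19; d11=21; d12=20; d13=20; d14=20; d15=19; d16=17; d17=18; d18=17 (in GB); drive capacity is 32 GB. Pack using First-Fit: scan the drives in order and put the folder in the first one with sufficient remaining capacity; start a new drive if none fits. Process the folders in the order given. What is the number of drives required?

16

d1 (21 GB) → drive 1 (remaining 11 GB)
d2 (19 GB) → drive 2 (remaining 13 GB)
d3 (5 GB) → drive 1 (remaining 6 GB)
d4 (9 GB) → drive 2 (remaining 4 GB)
d5 (23 GB) → drive 3 (remaining 9 GB)
d6 (18 GB) → drive 4 (remaining 14 GB)
d7 (18 GB) → drive 5 (remaining 14 GB)
d8 (22 GB) → drive 6 (remaining 10 GB)
d9 (19 GB) → drive 7 (remaining 13 GB)
d10 (19 GB) → drive 8 (remaining 13 GB)
d11 (21 GB) → drive 9 (remaining 11 GB)
d12 (20 GB) → drive 10 (remaining 12 GB)
d13 (20 GB) → drive 11 (remaining 12 GB)
d14 (20 GB) → drive 12 (remaining 12 GB)
d15 (19 GB) → drive 13 (remaining 13 GB)
d16 (17 GB) → drive 14 (remaining 15 GB)
d17 (18 GB) → drive 15 (remaining 14 GB)
d18 (17 GB) → drive 16 (remaining 15 GB)
Final drives: [21,5] [19,9] [23] [18] [18] [22] [19] [19] [21] [20] [20] [20] [19] [17] [18] [17].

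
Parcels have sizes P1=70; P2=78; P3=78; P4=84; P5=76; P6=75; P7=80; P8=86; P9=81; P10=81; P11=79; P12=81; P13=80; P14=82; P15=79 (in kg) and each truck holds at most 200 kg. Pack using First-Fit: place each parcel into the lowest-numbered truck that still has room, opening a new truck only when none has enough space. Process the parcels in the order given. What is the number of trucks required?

8 trucks

P1 (70 kg) → truck 1 (remaining 130 kg)
P2 (78 kg) → truck 1 (remaining 52 kg)
P3 (78 kg) → truck 2 (remaining 122 kg)
P4 (84 kg) → truck 2 (remaining 38 kg)
P5 (76 kg) → truck 3 (remaining 124 kg)
P6 (75 kg) → truck 3 (remaining 49 kg)
P7 (80 kg) → truck 4 (remaining 120 kg)
P8 (86 kg) → truck 4 (remaining 34 kg)
P9 (81 kg) → truck 5 (remaining 119 kg)
P10 (81 kg) → truck 5 (remaining 38 kg)
P11 (79 kg) → truck 6 (remaining 121 kg)
P12 (81 kg) → truck 6 (remaining 40 kg)
P13 (80 kg) → truck 7 (remaining 120 kg)
P14 (82 kg) → truck 7 (remaining 38 kg)
P15 (79 kg) → truck 8 (remaining 121 kg)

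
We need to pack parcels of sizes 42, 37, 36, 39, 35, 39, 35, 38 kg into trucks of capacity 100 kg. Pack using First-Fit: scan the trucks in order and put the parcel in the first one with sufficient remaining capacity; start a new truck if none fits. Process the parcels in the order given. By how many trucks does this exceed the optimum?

0

First-Fit: [42,37] [36,39] [35,39] [35,38] → 4 trucks.
Total size 301 kg; any packing needs at least ⌈301/100⌉ = 4 trucks.
So 4 is already optimal.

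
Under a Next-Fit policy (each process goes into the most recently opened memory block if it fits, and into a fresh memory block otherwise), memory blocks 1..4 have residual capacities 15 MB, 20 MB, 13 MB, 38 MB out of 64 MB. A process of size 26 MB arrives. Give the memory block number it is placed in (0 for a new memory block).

Next-Fit only looks at memory block 4, which has 38 MB free.
26 MB fits there.

4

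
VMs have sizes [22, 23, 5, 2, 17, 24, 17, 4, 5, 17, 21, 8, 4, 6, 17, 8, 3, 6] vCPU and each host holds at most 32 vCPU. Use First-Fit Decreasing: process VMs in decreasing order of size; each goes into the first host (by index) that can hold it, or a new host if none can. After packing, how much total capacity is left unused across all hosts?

47

Sorted descending: 24, 23, 22, 21, 17, 17, 17, 17, 8, 8, 6, 6, 5, 5, 4, 4, 3, 2.
host 1: place 24 vCPU, 8 vCPU left
host 2: place 23 vCPU, 9 vCPU left
host 3: place 22 vCPU, 10 vCPU left
host 4: place 21 vCPU, 11 vCPU left
host 5: place 17 vCPU, 15 vCPU left
host 6: place 17 vCPU, 15 vCPU left
host 7: place 17 vCPU, 15 vCPU left
host 8: place 17 vCPU, 15 vCPU left
host 1: place 8 vCPU, 0 vCPU left
host 2: place 8 vCPU, 1 vCPU left
host 3: place 6 vCPU, 4 vCPU left
host 4: place 6 vCPU, 5 vCPU left
host 4: place 5 vCPU, 0 vCPU left
host 5: place 5 vCPU, 10 vCPU left
host 3: place 4 vCPU, 0 vCPU left
host 5: place 4 vCPU, 6 vCPU left
host 5: place 3 vCPU, 3 vCPU left
host 5: place 2 vCPU, 1 vCPU left
8 hosts × 32 vCPU = 256 vCPU; used 209 vCPU; unused 47 vCPU.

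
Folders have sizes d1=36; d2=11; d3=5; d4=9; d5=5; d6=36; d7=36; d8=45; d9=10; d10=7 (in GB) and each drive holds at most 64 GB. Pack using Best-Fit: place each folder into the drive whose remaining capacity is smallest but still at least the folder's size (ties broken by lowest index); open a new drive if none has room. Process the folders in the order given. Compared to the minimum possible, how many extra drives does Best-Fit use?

0

Best-Fit: [36,11,5,9] [5,36] [36] [45,10,7] → 4 drives.
Total size 200 GB; any packing needs at least ⌈200/64⌉ = 4 drives.
So 4 is already optimal.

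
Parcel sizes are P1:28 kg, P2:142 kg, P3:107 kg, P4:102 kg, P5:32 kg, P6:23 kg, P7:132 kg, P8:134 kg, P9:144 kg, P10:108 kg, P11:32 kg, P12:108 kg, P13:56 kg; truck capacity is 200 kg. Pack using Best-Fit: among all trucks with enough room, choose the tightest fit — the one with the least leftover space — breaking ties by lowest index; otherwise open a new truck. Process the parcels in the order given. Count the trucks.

truck 1: place P1 (28 kg), 172 kg left
truck 1: place P2 (142 kg), 30 kg left
truck 2: place P3 (107 kg), 93 kg left
truck 3: place P4 (102 kg), 98 kg left
truck 2: place P5 (32 kg), 61 kg left
truck 1: place P6 (23 kg), 7 kg left
truck 4: place P7 (132 kg), 68 kg left
truck 5: place P8 (134 kg), 66 kg left
truck 6: place P9 (144 kg), 56 kg left
truck 7: place P10 (108 kg), 92 kg left
truck 6: place P11 (32 kg), 24 kg left
truck 8: place P12 (108 kg), 92 kg left
truck 2: place P13 (56 kg), 5 kg left
Final trucks: [28,142,23] [107,32,56] [102] [132] [134] [144,32] [108] [108].

8 trucks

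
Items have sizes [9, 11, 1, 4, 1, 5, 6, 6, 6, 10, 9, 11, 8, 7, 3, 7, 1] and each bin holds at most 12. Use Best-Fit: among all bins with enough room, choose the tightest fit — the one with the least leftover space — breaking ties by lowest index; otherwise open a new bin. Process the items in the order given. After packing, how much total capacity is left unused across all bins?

9 → bin 1 (remaining 3)
11 → bin 2 (remaining 1)
1 → bin 2 (remaining 0)
4 → bin 3 (remaining 8)
1 → bin 1 (remaining 2)
5 → bin 3 (remaining 3)
6 → bin 4 (remaining 6)
6 → bin 4 (remaining 0)
6 → bin 5 (remaining 6)
10 → bin 6 (remaining 2)
9 → bin 7 (remaining 3)
11 → bin 8 (remaining 1)
8 → bin 9 (remaining 4)
7 → bin 10 (remaining 5)
3 → bin 3 (remaining 0)
7 → bin 11 (remaining 5)
1 → bin 8 (remaining 0)
11 bins × 12 = 132; used 105; unused 27.

27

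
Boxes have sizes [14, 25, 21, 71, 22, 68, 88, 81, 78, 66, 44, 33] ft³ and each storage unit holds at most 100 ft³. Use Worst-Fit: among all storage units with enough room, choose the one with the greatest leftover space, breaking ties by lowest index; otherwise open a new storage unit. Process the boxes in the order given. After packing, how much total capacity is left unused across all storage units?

189

14 ft³ → storage unit 1 (remaining 86 ft³)
25 ft³ → storage unit 1 (remaining 61 ft³)
21 ft³ → storage unit 1 (remaining 40 ft³)
71 ft³ → storage unit 2 (remaining 29 ft³)
22 ft³ → storage unit 1 (remaining 18 ft³)
68 ft³ → storage unit 3 (remaining 32 ft³)
88 ft³ → storage unit 4 (remaining 12 ft³)
81 ft³ → storage unit 5 (remaining 19 ft³)
78 ft³ → storage unit 6 (remaining 22 ft³)
66 ft³ → storage unit 7 (remaining 34 ft³)
44 ft³ → storage unit 8 (remaining 56 ft³)
33 ft³ → storage unit 8 (remaining 23 ft³)
8 storage units × 100 ft³ = 800 ft³; used 611 ft³; unused 189 ft³.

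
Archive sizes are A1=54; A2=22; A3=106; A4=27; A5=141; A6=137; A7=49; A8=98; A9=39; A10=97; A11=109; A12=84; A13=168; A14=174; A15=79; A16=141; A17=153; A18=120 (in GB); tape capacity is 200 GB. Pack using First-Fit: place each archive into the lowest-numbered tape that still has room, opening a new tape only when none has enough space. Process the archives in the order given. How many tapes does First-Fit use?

Put A1 (54 GB) in tape 1; 146 GB remain.
Put A2 (22 GB) in tape 1; 124 GB remain.
Put A3 (106 GB) in tape 1; 18 GB remain.
Put A4 (27 GB) in tape 2; 173 GB remain.
Put A5 (141 GB) in tape 2; 32 GB remain.
Put A6 (137 GB) in tape 3; 63 GB remain.
Put A7 (49 GB) in tape 3; 14 GB remain.
Put A8 (98 GB) in tape 4; 102 GB remain.
Put A9 (39 GB) in tape 4; 63 GB remain.
Put A10 (97 GB) in tape 5; 103 GB remain.
Put A11 (109 GB) in tape 6; 91 GB remain.
Put A12 (84 GB) in tape 5; 19 GB remain.
Put A13 (168 GB) in tape 7; 32 GB remain.
Put A14 (174 GB) in tape 8; 26 GB remain.
Put A15 (79 GB) in tape 6; 12 GB remain.
Put A16 (141 GB) in tape 9; 59 GB remain.
Put A17 (153 GB) in tape 10; 47 GB remain.
Put A18 (120 GB) in tape 11; 80 GB remain.
Final tapes: [54,22,106] [27,141] [137,49] [98,39] [97,84] [109,79] [168] [174] [141] [153] [120].

11 tapes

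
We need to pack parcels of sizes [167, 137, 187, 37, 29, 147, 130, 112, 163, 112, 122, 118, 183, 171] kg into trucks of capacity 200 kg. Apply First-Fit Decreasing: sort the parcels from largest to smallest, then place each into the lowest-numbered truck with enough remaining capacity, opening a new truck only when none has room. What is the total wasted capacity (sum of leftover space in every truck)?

585

Sorted descending: 187, 183, 171, 167, 163, 147, 137, 130, 122, 118, 112, 112, 37, 29.
Put 187 kg in truck 1; 13 kg remain.
Put 183 kg in truck 2; 17 kg remain.
Put 171 kg in truck 3; 29 kg remain.
Put 167 kg in truck 4; 33 kg remain.
Put 163 kg in truck 5; 37 kg remain.
Put 147 kg in truck 6; 53 kg remain.
Put 137 kg in truck 7; 63 kg remain.
Put 130 kg in truck 8; 70 kg remain.
Put 122 kg in truck 9; 78 kg remain.
Put 118 kg in truck 10; 82 kg remain.
Put 112 kg in truck 11; 88 kg remain.
Put 112 kg in truck 12; 88 kg remain.
Put 37 kg in truck 5; 0 kg remain.
Put 29 kg in truck 3; 0 kg remain.
12 trucks × 200 kg = 2400 kg; used 1815 kg; unused 585 kg.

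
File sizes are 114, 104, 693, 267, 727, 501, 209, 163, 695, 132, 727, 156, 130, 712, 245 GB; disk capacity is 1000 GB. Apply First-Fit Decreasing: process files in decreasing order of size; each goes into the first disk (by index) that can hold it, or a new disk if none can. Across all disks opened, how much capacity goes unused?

Sorted descending: 727, 727, 712, 695, 693, 501, 267, 245, 209, 163, 156, 132, 130, 114, 104.
727 GB → disk 1 (remaining 273 GB)
727 GB → disk 2 (remaining 273 GB)
712 GB → disk 3 (remaining 288 GB)
695 GB → disk 4 (remaining 305 GB)
693 GB → disk 5 (remaining 307 GB)
501 GB → disk 6 (remaining 499 GB)
267 GB → disk 1 (remaining 6 GB)
245 GB → disk 2 (remaining 28 GB)
209 GB → disk 3 (remaining 79 GB)
163 GB → disk 4 (remaining 142 GB)
156 GB → disk 5 (remaining 151 GB)
132 GB → disk 4 (remaining 10 GB)
130 GB → disk 5 (remaining 21 GB)
114 GB → disk 6 (remaining 385 GB)
104 GB → disk 6 (remaining 281 GB)
6 disks × 1000 GB = 6000 GB; used 5575 GB; unused 425 GB.

425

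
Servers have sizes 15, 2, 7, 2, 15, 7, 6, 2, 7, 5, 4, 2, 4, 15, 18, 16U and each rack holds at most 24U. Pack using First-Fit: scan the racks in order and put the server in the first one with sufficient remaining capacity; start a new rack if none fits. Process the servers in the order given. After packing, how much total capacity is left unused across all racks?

15U → rack 1 (remaining 9U)
2U → rack 1 (remaining 7U)
7U → rack 1 (remaining 0U)
2U → rack 2 (remaining 22U)
15U → rack 2 (remaining 7U)
7U → rack 2 (remaining 0U)
6U → rack 3 (remaining 18U)
2U → rack 3 (remaining 16U)
7U → rack 3 (remaining 9U)
5U → rack 3 (remaining 4U)
4U → rack 3 (remaining 0U)
2U → rack 4 (remaining 22U)
4U → rack 4 (remaining 18U)
15U → rack 4 (remaining 3U)
18U → rack 5 (remaining 6U)
16U → rack 6 (remaining 8U)
6 racks × 24U = 144U; used 127U; unused 17U.

17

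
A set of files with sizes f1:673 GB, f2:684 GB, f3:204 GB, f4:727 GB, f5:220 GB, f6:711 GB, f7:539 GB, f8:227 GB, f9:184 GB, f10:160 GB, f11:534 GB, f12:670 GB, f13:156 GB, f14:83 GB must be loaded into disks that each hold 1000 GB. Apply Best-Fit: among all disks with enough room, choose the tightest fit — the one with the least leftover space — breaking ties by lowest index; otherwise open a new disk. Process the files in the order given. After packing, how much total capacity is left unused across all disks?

1228

f1 (673 GB) → disk 1 (remaining 327 GB)
f2 (684 GB) → disk 2 (remaining 316 GB)
f3 (204 GB) → disk 2 (remaining 112 GB)
f4 (727 GB) → disk 3 (remaining 273 GB)
f5 (220 GB) → disk 3 (remaining 53 GB)
f6 (711 GB) → disk 4 (remaining 289 GB)
f7 (539 GB) → disk 5 (remaining 461 GB)
f8 (227 GB) → disk 4 (remaining 62 GB)
f9 (184 GB) → disk 1 (remaining 143 GB)
f10 (160 GB) → disk 5 (remaining 301 GB)
f11 (534 GB) → disk 6 (remaining 466 GB)
f12 (670 GB) → disk 7 (remaining 330 GB)
f13 (156 GB) → disk 5 (remaining 145 GB)
f14 (83 GB) → disk 2 (remaining 29 GB)
7 disks × 1000 GB = 7000 GB; used 5772 GB; unused 1228 GB.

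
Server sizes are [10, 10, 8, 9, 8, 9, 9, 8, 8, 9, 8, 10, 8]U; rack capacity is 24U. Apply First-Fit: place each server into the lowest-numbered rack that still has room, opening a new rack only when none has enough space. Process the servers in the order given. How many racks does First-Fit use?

10U → rack 1 (remaining 14U)
10U → rack 1 (remaining 4U)
8U → rack 2 (remaining 16U)
9U → rack 2 (remaining 7U)
8U → rack 3 (remaining 16U)
9U → rack 3 (remaining 7U)
9U → rack 4 (remaining 15U)
8U → rack 4 (remaining 7U)
8U → rack 5 (remaining 16U)
9U → rack 5 (remaining 7U)
8U → rack 6 (remaining 16U)
10U → rack 6 (remaining 6U)
8U → rack 7 (remaining 16U)

7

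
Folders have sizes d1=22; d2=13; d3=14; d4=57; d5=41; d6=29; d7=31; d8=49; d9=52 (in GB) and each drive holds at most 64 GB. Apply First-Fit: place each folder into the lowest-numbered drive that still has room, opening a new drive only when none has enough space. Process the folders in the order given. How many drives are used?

d1 (22 GB) → drive 1 (remaining 42 GB)
d2 (13 GB) → drive 1 (remaining 29 GB)
d3 (14 GB) → drive 1 (remaining 15 GB)
d4 (57 GB) → drive 2 (remaining 7 GB)
d5 (41 GB) → drive 3 (remaining 23 GB)
d6 (29 GB) → drive 4 (remaining 35 GB)
d7 (31 GB) → drive 4 (remaining 4 GB)
d8 (49 GB) → drive 5 (remaining 15 GB)
d9 (52 GB) → drive 6 (remaining 12 GB)

6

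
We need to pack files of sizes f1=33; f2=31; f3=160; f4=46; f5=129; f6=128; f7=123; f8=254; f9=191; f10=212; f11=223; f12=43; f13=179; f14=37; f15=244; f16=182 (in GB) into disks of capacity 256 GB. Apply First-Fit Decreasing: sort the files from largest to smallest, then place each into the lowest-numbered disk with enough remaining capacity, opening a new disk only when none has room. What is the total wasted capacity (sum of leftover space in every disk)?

345

Sorted descending: 254, 244, 223, 212, 191, 182, 179, 160, 129, 128, 123, 46, 43, 37, 33, 31.
disk 1: place 254 GB, 2 GB left
disk 2: place 244 GB, 12 GB left
disk 3: place 223 GB, 33 GB left
disk 4: place 212 GB, 44 GB left
disk 5: place 191 GB, 65 GB left
disk 6: place 182 GB, 74 GB left
disk 7: place 179 GB, 77 GB left
disk 8: place 160 GB, 96 GB left
disk 9: place 129 GB, 127 GB left
disk 10: place 128 GB, 128 GB left
disk 9: place 123 GB, 4 GB left
disk 5: place 46 GB, 19 GB left
disk 4: place 43 GB, 1 GB left
disk 6: place 37 GB, 37 GB left
disk 3: place 33 GB, 0 GB left
disk 6: place 31 GB, 6 GB left
10 disks × 256 GB = 2560 GB; used 2215 GB; unused 345 GB.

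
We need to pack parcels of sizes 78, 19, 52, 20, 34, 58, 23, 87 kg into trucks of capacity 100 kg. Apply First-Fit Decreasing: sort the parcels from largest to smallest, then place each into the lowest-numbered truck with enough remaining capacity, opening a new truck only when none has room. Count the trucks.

Sorted descending: 87, 78, 58, 52, 34, 23, 20, 19.
truck 1: place 87 kg, 13 kg left
truck 2: place 78 kg, 22 kg left
truck 3: place 58 kg, 42 kg left
truck 4: place 52 kg, 48 kg left
truck 3: place 34 kg, 8 kg left
truck 4: place 23 kg, 25 kg left
truck 2: place 20 kg, 2 kg left
truck 4: place 19 kg, 6 kg left
Final trucks: [87] [78,20] [58,34] [52,23,19].

4 trucks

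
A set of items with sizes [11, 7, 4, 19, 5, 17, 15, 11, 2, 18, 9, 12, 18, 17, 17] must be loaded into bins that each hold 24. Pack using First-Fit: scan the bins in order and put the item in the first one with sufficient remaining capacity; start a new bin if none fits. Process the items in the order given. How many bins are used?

9

11 → bin 1 (remaining 13)
7 → bin 1 (remaining 6)
4 → bin 1 (remaining 2)
19 → bin 2 (remaining 5)
5 → bin 2 (remaining 0)
17 → bin 3 (remaining 7)
15 → bin 4 (remaining 9)
11 → bin 5 (remaining 13)
2 → bin 1 (remaining 0)
18 → bin 6 (remaining 6)
9 → bin 4 (remaining 0)
12 → bin 5 (remaining 1)
18 → bin 7 (remaining 6)
17 → bin 8 (remaining 7)
17 → bin 9 (remaining 7)
Final bins: [11,7,4,2] [19,5] [17] [15,9] [11,12] [18] [18] [17] [17].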